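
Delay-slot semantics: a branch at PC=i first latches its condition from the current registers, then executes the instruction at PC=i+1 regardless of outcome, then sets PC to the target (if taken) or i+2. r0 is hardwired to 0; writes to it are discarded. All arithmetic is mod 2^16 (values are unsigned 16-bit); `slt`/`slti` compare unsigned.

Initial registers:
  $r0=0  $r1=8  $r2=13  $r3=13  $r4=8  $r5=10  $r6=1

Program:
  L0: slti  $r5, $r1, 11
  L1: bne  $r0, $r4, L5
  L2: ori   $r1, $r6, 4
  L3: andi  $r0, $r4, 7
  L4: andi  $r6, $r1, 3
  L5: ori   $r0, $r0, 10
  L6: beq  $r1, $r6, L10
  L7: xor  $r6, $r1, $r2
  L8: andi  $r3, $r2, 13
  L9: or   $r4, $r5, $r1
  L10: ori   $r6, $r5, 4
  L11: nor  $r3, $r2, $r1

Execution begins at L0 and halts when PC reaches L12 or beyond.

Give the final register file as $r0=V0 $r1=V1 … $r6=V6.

$r0=0 $r1=5 $r2=13 $r3=65522 $r4=5 $r5=1 $r6=5

  step pc=0: slti  $r5, $r1, 11  regs=(0,8,13,13,8,1,1)
  step pc=1: bne  $r0, $r4, L5  cond=T  regs=(0,8,13,13,8,1,1)
  step pc=2: ori   $r1, $r6, 4  regs=(0,5,13,13,8,1,1)
  step pc=5: ori   $r0, $r0, 10  regs=(0,5,13,13,8,1,1)
  step pc=6: beq  $r1, $r6, L10  cond=F  regs=(0,5,13,13,8,1,1)
  step pc=7: xor  $r6, $r1, $r2  regs=(0,5,13,13,8,1,8)
  step pc=8: andi  $r3, $r2, 13  regs=(0,5,13,13,8,1,8)
  step pc=9: or   $r4, $r5, $r1  regs=(0,5,13,13,5,1,8)
  step pc=10: ori   $r6, $r5, 4  regs=(0,5,13,13,5,1,5)
  step pc=11: nor  $r3, $r2, $r1  regs=(0,5,13,65522,5,1,5)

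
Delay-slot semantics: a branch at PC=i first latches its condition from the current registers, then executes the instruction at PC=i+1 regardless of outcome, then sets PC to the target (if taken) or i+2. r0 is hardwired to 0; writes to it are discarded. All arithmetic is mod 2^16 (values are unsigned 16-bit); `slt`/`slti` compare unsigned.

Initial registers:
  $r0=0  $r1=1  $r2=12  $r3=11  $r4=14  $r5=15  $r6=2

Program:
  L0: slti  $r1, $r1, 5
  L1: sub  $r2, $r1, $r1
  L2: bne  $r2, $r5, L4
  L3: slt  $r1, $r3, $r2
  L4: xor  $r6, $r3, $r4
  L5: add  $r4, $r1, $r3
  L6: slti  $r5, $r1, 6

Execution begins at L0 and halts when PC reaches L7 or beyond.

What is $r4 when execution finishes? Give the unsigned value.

11

[0] slti  $r1, $r1, 5  →  {$r0:0, $r1:1, $r2:12, $r3:11, $r4:14, $r5:15, $r6:2}
[1] sub  $r2, $r1, $r1  →  {$r0:0, $r1:1, $r2:0, $r3:11, $r4:14, $r5:15, $r6:2}
[2] bne  $r2, $r5, L4  →  {$r0:0, $r1:1, $r2:0, $r3:11, $r4:14, $r5:15, $r6:2}  ⟨branch taken⟩
[3] slt  $r1, $r3, $r2  →  {$r0:0, $r1:0, $r2:0, $r3:11, $r4:14, $r5:15, $r6:2}
[4] xor  $r6, $r3, $r4  →  {$r0:0, $r1:0, $r2:0, $r3:11, $r4:14, $r5:15, $r6:5}
[5] add  $r4, $r1, $r3  →  {$r0:0, $r1:0, $r2:0, $r3:11, $r4:11, $r5:15, $r6:5}
[6] slti  $r5, $r1, 6  →  {$r0:0, $r1:0, $r2:0, $r3:11, $r4:11, $r5:1, $r6:5}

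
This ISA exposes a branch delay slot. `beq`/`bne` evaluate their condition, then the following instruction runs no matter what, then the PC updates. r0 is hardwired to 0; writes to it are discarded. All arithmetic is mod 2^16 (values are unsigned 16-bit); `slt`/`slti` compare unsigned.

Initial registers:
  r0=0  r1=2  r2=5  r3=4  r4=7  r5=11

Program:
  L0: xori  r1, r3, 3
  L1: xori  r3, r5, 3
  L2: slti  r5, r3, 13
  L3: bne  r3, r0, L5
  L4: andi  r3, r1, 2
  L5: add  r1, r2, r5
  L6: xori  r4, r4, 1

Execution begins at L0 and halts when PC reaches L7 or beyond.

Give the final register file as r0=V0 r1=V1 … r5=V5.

r0=0 r1=6 r2=5 r3=2 r4=6 r5=1

PC=0  xori  r1, r3, 3        | r0=0 r1=7 r2=5 r3=4 r4=7 r5=11
PC=1  xori  r3, r5, 3        | r0=0 r1=7 r2=5 r3=8 r4=7 r5=11
PC=2  slti  r5, r3, 13       | r0=0 r1=7 r2=5 r3=8 r4=7 r5=1
PC=3  bne  r3, r0, L5        | r0=0 r1=7 r2=5 r3=8 r4=7 r5=1  [TAKEN]
PC=4  andi  r3, r1, 2        | r0=0 r1=7 r2=5 r3=2 r4=7 r5=1
PC=5  add  r1, r2, r5        | r0=0 r1=6 r2=5 r3=2 r4=7 r5=1
PC=6  xori  r4, r4, 1        | r0=0 r1=6 r2=5 r3=2 r4=6 r5=1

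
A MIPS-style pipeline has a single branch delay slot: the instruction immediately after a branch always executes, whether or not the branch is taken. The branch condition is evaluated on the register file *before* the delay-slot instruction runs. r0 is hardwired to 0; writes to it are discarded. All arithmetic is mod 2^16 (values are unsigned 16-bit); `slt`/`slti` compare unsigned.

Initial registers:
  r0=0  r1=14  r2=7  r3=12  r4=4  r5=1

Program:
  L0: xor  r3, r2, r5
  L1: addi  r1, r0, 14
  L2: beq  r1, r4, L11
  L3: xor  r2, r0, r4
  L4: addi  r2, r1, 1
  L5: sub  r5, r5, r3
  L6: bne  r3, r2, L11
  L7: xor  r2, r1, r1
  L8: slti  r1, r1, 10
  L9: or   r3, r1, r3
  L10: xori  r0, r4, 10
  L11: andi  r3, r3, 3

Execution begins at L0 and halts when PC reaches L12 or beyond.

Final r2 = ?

0

  step pc=0: xor  r3, r2, r5  regs=(0,14,7,6,4,1)
  step pc=1: addi  r1, r0, 14  regs=(0,14,7,6,4,1)
  step pc=2: beq  r1, r4, L11  cond=F  regs=(0,14,7,6,4,1)
  step pc=3: xor  r2, r0, r4  regs=(0,14,4,6,4,1)
  step pc=4: addi  r2, r1, 1  regs=(0,14,15,6,4,1)
  step pc=5: sub  r5, r5, r3  regs=(0,14,15,6,4,65531)
  step pc=6: bne  r3, r2, L11  cond=T  regs=(0,14,15,6,4,65531)
  step pc=7: xor  r2, r1, r1  regs=(0,14,0,6,4,65531)
  step pc=11: andi  r3, r3, 3  regs=(0,14,0,2,4,65531)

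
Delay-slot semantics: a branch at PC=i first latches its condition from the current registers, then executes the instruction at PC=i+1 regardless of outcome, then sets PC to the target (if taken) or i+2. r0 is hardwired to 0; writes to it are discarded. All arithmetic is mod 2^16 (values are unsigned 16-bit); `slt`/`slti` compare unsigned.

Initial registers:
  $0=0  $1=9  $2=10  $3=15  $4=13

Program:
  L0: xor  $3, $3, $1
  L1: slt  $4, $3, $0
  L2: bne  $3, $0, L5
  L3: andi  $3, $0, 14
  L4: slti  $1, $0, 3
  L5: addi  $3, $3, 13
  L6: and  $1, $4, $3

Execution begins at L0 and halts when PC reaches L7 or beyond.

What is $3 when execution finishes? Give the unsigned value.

13

[0] xor  $3, $3, $1  →  {$0:0, $1:9, $2:10, $3:6, $4:13}
[1] slt  $4, $3, $0  →  {$0:0, $1:9, $2:10, $3:6, $4:0}
[2] bne  $3, $0, L5  →  {$0:0, $1:9, $2:10, $3:6, $4:0}  ⟨branch taken⟩
[3] andi  $3, $0, 14  →  {$0:0, $1:9, $2:10, $3:0, $4:0}
[5] addi  $3, $3, 13  →  {$0:0, $1:9, $2:10, $3:13, $4:0}
[6] and  $1, $4, $3  →  {$0:0, $1:0, $2:10, $3:13, $4:0}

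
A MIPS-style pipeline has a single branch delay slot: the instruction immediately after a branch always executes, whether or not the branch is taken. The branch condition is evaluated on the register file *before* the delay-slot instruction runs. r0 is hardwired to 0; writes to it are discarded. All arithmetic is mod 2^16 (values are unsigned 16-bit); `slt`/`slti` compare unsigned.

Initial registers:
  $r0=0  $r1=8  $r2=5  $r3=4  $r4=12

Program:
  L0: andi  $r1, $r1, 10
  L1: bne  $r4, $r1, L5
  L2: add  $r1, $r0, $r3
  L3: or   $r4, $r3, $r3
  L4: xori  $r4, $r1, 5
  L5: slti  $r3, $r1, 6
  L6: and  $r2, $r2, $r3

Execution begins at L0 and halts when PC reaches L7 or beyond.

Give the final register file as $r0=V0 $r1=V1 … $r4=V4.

[0] andi  $r1, $r1, 10  →  {$r0:0, $r1:8, $r2:5, $r3:4, $r4:12}
[1] bne  $r4, $r1, L5  →  {$r0:0, $r1:8, $r2:5, $r3:4, $r4:12}  ⟨branch taken⟩
[2] add  $r1, $r0, $r3  →  {$r0:0, $r1:4, $r2:5, $r3:4, $r4:12}
[5] slti  $r3, $r1, 6  →  {$r0:0, $r1:4, $r2:5, $r3:1, $r4:12}
[6] and  $r2, $r2, $r3  →  {$r0:0, $r1:4, $r2:1, $r3:1, $r4:12}

$r0=0 $r1=4 $r2=1 $r3=1 $r4=12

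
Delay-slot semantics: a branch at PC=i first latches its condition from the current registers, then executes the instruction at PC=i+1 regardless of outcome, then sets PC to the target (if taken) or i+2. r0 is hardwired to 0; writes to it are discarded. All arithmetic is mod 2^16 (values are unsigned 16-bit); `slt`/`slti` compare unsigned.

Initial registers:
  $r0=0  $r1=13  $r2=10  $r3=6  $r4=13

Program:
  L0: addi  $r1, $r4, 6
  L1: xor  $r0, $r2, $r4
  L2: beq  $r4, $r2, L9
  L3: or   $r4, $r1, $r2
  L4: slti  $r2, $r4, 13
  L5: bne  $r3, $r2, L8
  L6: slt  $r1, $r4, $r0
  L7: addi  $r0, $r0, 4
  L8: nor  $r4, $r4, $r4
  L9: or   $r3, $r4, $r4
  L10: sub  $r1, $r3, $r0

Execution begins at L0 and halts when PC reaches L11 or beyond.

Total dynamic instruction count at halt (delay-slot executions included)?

10

PC=0  addi  $r1, $r4, 6      | $r0=0 $r1=19 $r2=10 $r3=6 $r4=13
PC=1  xor  $r0, $r2, $r4     | $r0=0 $r1=19 $r2=10 $r3=6 $r4=13
PC=2  beq  $r4, $r2, L9      | $r0=0 $r1=19 $r2=10 $r3=6 $r4=13  [not taken]
PC=3  or   $r4, $r1, $r2     | $r0=0 $r1=19 $r2=10 $r3=6 $r4=27
PC=4  slti  $r2, $r4, 13     | $r0=0 $r1=19 $r2=0 $r3=6 $r4=27
PC=5  bne  $r3, $r2, L8      | $r0=0 $r1=19 $r2=0 $r3=6 $r4=27  [TAKEN]
PC=6  slt  $r1, $r4, $r0     | $r0=0 $r1=0 $r2=0 $r3=6 $r4=27
PC=8  nor  $r4, $r4, $r4     | $r0=0 $r1=0 $r2=0 $r3=6 $r4=65508
PC=9  or   $r3, $r4, $r4     | $r0=0 $r1=0 $r2=0 $r3=65508 $r4=65508
PC=10 sub  $r1, $r3, $r0     | $r0=0 $r1=65508 $r2=0 $r3=65508 $r4=65508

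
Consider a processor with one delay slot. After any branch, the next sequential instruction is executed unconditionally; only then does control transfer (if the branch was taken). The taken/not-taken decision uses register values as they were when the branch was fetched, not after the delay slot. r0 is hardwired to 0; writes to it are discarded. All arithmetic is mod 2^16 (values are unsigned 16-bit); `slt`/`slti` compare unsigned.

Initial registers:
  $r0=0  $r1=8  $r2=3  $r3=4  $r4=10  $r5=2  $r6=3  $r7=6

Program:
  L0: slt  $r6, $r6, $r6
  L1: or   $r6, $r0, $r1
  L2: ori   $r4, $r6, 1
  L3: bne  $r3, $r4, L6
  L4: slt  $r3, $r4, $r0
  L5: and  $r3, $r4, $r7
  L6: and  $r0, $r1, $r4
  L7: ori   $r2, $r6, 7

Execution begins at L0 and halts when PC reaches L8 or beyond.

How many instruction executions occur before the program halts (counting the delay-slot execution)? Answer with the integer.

7

#0 slt  $r6, $r6, $r6 ; 0/8/3/4/10/2/0/6
#1 or   $r6, $r0, $r1 ; 0/8/3/4/10/2/8/6
#2 ori   $r4, $r6, 1 ; 0/8/3/4/9/2/8/6
#3 bne  $r3, $r4, L6 ; 0/8/3/4/9/2/8/6 ; →target
#4 slt  $r3, $r4, $r0 ; 0/8/3/0/9/2/8/6
#6 and  $r0, $r1, $r4 ; 0/8/3/0/9/2/8/6
#7 ori   $r2, $r6, 7 ; 0/8/15/0/9/2/8/6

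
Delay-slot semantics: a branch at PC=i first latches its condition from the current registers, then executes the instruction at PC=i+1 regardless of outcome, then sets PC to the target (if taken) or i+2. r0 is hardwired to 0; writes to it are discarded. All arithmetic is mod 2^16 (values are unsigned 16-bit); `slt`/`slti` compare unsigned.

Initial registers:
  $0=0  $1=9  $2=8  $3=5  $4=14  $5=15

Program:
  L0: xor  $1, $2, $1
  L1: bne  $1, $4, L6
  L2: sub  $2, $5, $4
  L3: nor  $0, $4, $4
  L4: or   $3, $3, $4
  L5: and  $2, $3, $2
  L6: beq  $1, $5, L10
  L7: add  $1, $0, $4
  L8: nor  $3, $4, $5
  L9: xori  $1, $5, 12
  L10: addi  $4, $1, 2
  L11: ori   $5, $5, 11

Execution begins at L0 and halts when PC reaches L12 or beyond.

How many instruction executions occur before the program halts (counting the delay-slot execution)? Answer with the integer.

PC=0  xor  $1, $2, $1        | $0=0 $1=1 $2=8 $3=5 $4=14 $5=15
PC=1  bne  $1, $4, L6        | $0=0 $1=1 $2=8 $3=5 $4=14 $5=15  [TAKEN]
PC=2  sub  $2, $5, $4        | $0=0 $1=1 $2=1 $3=5 $4=14 $5=15
PC=6  beq  $1, $5, L10       | $0=0 $1=1 $2=1 $3=5 $4=14 $5=15  [not taken]
PC=7  add  $1, $0, $4        | $0=0 $1=14 $2=1 $3=5 $4=14 $5=15
PC=8  nor  $3, $4, $5        | $0=0 $1=14 $2=1 $3=65520 $4=14 $5=15
PC=9  xori  $1, $5, 12       | $0=0 $1=3 $2=1 $3=65520 $4=14 $5=15
PC=10 addi  $4, $1, 2        | $0=0 $1=3 $2=1 $3=65520 $4=5 $5=15
PC=11 ori   $5, $5, 11       | $0=0 $1=3 $2=1 $3=65520 $4=5 $5=15

9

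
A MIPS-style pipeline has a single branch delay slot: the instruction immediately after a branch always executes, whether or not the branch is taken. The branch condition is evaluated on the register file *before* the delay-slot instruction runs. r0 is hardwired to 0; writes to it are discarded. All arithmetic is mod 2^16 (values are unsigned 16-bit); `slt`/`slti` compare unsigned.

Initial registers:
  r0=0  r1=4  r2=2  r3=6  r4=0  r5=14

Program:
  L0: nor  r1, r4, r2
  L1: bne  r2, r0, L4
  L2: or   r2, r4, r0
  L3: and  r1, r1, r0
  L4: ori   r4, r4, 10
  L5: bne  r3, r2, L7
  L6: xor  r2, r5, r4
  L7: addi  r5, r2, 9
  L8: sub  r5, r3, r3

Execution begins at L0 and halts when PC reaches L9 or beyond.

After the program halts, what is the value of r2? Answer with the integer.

4

PC=0  nor  r1, r4, r2        | r0=0 r1=65533 r2=2 r3=6 r4=0 r5=14
PC=1  bne  r2, r0, L4        | r0=0 r1=65533 r2=2 r3=6 r4=0 r5=14  [TAKEN]
PC=2  or   r2, r4, r0        | r0=0 r1=65533 r2=0 r3=6 r4=0 r5=14
PC=4  ori   r4, r4, 10       | r0=0 r1=65533 r2=0 r3=6 r4=10 r5=14
PC=5  bne  r3, r2, L7        | r0=0 r1=65533 r2=0 r3=6 r4=10 r5=14  [TAKEN]
PC=6  xor  r2, r5, r4        | r0=0 r1=65533 r2=4 r3=6 r4=10 r5=14
PC=7  addi  r5, r2, 9        | r0=0 r1=65533 r2=4 r3=6 r4=10 r5=13
PC=8  sub  r5, r3, r3        | r0=0 r1=65533 r2=4 r3=6 r4=10 r5=0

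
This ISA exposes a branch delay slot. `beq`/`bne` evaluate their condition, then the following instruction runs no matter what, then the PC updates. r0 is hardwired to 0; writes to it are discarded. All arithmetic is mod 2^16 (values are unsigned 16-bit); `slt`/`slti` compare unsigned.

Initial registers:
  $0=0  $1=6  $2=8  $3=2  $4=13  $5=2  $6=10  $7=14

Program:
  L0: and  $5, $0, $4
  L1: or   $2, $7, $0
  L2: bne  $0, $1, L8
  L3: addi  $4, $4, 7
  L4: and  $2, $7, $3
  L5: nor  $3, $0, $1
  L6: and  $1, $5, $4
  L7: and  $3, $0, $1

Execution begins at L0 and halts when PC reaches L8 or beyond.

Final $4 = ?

[0] and  $5, $0, $4  →  {$0:0, $1:6, $2:8, $3:2, $4:13, $5:0, $6:10, $7:14}
[1] or   $2, $7, $0  →  {$0:0, $1:6, $2:14, $3:2, $4:13, $5:0, $6:10, $7:14}
[2] bne  $0, $1, L8  →  {$0:0, $1:6, $2:14, $3:2, $4:13, $5:0, $6:10, $7:14}  ⟨branch taken⟩
[3] addi  $4, $4, 7  →  {$0:0, $1:6, $2:14, $3:2, $4:20, $5:0, $6:10, $7:14}

20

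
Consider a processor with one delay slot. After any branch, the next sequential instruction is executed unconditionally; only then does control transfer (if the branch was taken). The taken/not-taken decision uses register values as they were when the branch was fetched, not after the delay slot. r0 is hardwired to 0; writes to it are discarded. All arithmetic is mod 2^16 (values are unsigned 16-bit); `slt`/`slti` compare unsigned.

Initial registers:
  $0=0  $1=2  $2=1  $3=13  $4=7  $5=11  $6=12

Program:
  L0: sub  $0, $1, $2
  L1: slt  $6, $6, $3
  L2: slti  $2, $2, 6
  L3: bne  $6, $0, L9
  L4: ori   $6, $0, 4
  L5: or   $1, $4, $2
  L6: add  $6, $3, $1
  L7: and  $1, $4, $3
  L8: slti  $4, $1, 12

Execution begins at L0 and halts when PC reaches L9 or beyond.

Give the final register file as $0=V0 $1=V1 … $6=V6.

[0] sub  $0, $1, $2  →  {$0:0, $1:2, $2:1, $3:13, $4:7, $5:11, $6:12}
[1] slt  $6, $6, $3  →  {$0:0, $1:2, $2:1, $3:13, $4:7, $5:11, $6:1}
[2] slti  $2, $2, 6  →  {$0:0, $1:2, $2:1, $3:13, $4:7, $5:11, $6:1}
[3] bne  $6, $0, L9  →  {$0:0, $1:2, $2:1, $3:13, $4:7, $5:11, $6:1}  ⟨branch taken⟩
[4] ori   $6, $0, 4  →  {$0:0, $1:2, $2:1, $3:13, $4:7, $5:11, $6:4}

$0=0 $1=2 $2=1 $3=13 $4=7 $5=11 $6=4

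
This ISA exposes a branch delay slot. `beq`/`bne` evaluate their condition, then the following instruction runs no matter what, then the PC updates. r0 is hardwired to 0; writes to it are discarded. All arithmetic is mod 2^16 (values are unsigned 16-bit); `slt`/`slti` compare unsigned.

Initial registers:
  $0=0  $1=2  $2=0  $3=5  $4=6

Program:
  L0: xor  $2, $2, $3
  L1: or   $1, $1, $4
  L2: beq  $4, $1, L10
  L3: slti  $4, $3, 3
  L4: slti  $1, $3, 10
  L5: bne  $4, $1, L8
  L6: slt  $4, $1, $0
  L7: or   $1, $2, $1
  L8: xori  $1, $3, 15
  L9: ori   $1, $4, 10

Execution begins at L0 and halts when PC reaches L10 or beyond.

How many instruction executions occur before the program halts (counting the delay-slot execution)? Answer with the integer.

PC=0  xor  $2, $2, $3        | $0=0 $1=2 $2=5 $3=5 $4=6
PC=1  or   $1, $1, $4        | $0=0 $1=6 $2=5 $3=5 $4=6
PC=2  beq  $4, $1, L10       | $0=0 $1=6 $2=5 $3=5 $4=6  [TAKEN]
PC=3  slti  $4, $3, 3        | $0=0 $1=6 $2=5 $3=5 $4=0

4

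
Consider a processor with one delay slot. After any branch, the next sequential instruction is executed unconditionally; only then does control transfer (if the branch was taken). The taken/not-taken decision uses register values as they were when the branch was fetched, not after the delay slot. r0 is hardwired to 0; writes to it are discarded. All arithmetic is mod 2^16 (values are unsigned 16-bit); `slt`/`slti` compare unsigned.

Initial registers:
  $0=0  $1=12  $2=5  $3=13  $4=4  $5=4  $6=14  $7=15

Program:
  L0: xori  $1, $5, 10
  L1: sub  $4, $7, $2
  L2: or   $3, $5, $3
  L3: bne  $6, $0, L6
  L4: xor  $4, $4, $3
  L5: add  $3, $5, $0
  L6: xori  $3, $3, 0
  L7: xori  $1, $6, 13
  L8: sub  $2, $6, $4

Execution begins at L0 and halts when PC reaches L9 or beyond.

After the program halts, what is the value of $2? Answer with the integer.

7

  step pc=0: xori  $1, $5, 10  regs=(0,14,5,13,4,4,14,15)
  step pc=1: sub  $4, $7, $2  regs=(0,14,5,13,10,4,14,15)
  step pc=2: or   $3, $5, $3  regs=(0,14,5,13,10,4,14,15)
  step pc=3: bne  $6, $0, L6  cond=T  regs=(0,14,5,13,10,4,14,15)
  step pc=4: xor  $4, $4, $3  regs=(0,14,5,13,7,4,14,15)
  step pc=6: xori  $3, $3, 0  regs=(0,14,5,13,7,4,14,15)
  step pc=7: xori  $1, $6, 13  regs=(0,3,5,13,7,4,14,15)
  step pc=8: sub  $2, $6, $4  regs=(0,3,7,13,7,4,14,15)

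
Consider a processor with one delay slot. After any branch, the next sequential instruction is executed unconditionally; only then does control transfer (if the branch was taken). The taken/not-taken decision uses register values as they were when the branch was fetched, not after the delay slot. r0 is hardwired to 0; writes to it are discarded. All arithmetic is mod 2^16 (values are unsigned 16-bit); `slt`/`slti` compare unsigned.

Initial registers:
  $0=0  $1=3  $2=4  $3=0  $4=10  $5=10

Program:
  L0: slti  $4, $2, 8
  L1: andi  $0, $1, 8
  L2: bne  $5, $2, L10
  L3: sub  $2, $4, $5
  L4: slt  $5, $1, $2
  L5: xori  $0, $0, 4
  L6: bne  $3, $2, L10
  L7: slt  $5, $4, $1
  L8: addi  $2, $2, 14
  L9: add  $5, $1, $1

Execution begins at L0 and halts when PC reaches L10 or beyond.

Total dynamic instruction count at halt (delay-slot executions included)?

4

#0 slti  $4, $2, 8 ; 0/3/4/0/1/10
#1 andi  $0, $1, 8 ; 0/3/4/0/1/10
#2 bne  $5, $2, L10 ; 0/3/4/0/1/10 ; →target
#3 sub  $2, $4, $5 ; 0/3/65527/0/1/10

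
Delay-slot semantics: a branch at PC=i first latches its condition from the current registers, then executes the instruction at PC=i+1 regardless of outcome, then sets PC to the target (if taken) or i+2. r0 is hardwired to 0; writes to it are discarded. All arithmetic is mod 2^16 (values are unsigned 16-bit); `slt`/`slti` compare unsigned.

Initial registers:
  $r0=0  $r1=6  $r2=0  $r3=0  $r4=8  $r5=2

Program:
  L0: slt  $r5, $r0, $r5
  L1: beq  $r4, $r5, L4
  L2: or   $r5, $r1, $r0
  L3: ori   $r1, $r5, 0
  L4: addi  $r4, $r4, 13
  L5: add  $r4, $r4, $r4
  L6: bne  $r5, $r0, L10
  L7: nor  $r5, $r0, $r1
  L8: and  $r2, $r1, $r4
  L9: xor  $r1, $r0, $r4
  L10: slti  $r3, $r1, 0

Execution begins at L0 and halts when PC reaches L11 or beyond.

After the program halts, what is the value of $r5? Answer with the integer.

65529

#0 slt  $r5, $r0, $r5 ; 0/6/0/0/8/1
#1 beq  $r4, $r5, L4 ; 0/6/0/0/8/1 ; →fallthru
#2 or   $r5, $r1, $r0 ; 0/6/0/0/8/6
#3 ori   $r1, $r5, 0 ; 0/6/0/0/8/6
#4 addi  $r4, $r4, 13 ; 0/6/0/0/21/6
#5 add  $r4, $r4, $r4 ; 0/6/0/0/42/6
#6 bne  $r5, $r0, L10 ; 0/6/0/0/42/6 ; →target
#7 nor  $r5, $r0, $r1 ; 0/6/0/0/42/65529
#10 slti  $r3, $r1, 0 ; 0/6/0/0/42/65529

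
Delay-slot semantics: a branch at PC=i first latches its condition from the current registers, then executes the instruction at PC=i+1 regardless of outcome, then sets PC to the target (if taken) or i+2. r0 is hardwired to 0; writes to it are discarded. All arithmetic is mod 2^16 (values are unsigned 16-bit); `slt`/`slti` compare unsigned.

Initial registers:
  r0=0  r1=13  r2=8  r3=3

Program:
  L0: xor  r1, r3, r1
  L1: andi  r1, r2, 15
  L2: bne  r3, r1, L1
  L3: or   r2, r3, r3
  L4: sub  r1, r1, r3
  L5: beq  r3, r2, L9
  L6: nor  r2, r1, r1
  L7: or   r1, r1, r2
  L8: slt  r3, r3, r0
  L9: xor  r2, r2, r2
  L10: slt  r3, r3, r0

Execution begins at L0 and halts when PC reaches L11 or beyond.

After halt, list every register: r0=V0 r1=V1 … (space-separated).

#0 xor  r1, r3, r1 ; 0/14/8/3
#1 andi  r1, r2, 15 ; 0/8/8/3
#2 bne  r3, r1, L1 ; 0/8/8/3 ; →target
#3 or   r2, r3, r3 ; 0/8/3/3
#1 andi  r1, r2, 15 ; 0/3/3/3
#2 bne  r3, r1, L1 ; 0/3/3/3 ; →fallthru
#3 or   r2, r3, r3 ; 0/3/3/3
#4 sub  r1, r1, r3 ; 0/0/3/3
#5 beq  r3, r2, L9 ; 0/0/3/3 ; →target
#6 nor  r2, r1, r1 ; 0/0/65535/3
#9 xor  r2, r2, r2 ; 0/0/0/3
#10 slt  r3, r3, r0 ; 0/0/0/0

r0=0 r1=0 r2=0 r3=0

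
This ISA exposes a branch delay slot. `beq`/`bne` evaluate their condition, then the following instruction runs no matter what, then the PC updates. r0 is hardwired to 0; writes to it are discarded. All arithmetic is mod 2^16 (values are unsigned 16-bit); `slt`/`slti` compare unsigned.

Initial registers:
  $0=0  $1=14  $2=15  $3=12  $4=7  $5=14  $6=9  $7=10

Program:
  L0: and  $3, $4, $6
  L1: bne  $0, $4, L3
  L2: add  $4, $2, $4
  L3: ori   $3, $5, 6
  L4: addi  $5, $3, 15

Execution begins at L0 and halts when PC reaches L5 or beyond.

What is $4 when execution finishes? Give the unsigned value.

  step pc=0: and  $3, $4, $6  regs=(0,14,15,1,7,14,9,10)
  step pc=1: bne  $0, $4, L3  cond=T  regs=(0,14,15,1,7,14,9,10)
  step pc=2: add  $4, $2, $4  regs=(0,14,15,1,22,14,9,10)
  step pc=3: ori   $3, $5, 6  regs=(0,14,15,14,22,14,9,10)
  step pc=4: addi  $5, $3, 15  regs=(0,14,15,14,22,29,9,10)

22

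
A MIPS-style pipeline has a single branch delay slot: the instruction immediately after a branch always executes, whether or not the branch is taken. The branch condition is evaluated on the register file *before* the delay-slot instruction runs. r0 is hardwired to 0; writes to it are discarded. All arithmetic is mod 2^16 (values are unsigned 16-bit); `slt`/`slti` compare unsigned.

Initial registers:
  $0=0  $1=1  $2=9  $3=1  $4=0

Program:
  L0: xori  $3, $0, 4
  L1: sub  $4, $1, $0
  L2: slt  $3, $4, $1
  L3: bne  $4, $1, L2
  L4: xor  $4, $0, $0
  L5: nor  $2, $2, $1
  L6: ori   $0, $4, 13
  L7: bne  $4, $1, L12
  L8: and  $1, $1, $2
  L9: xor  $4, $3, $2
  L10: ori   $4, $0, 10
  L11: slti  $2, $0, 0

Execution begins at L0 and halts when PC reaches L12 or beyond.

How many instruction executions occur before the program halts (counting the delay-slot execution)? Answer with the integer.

[0] xori  $3, $0, 4  →  {$0:0, $1:1, $2:9, $3:4, $4:0}
[1] sub  $4, $1, $0  →  {$0:0, $1:1, $2:9, $3:4, $4:1}
[2] slt  $3, $4, $1  →  {$0:0, $1:1, $2:9, $3:0, $4:1}
[3] bne  $4, $1, L2  →  {$0:0, $1:1, $2:9, $3:0, $4:1}  ⟨branch fallthrough⟩
[4] xor  $4, $0, $0  →  {$0:0, $1:1, $2:9, $3:0, $4:0}
[5] nor  $2, $2, $1  →  {$0:0, $1:1, $2:65526, $3:0, $4:0}
[6] ori   $0, $4, 13  →  {$0:0, $1:1, $2:65526, $3:0, $4:0}
[7] bne  $4, $1, L12  →  {$0:0, $1:1, $2:65526, $3:0, $4:0}  ⟨branch taken⟩
[8] and  $1, $1, $2  →  {$0:0, $1:0, $2:65526, $3:0, $4:0}

9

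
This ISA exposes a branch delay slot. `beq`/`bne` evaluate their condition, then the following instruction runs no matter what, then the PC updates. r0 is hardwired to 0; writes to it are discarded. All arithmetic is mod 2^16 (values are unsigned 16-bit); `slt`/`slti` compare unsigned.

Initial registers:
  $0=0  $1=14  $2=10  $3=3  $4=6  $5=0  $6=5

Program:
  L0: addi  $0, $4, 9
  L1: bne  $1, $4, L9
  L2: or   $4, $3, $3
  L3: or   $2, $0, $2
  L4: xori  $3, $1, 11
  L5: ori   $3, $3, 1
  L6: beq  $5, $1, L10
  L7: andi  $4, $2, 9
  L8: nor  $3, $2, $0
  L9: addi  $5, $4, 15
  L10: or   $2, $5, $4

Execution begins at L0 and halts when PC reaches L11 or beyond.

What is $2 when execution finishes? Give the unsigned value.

19

PC=0  addi  $0, $4, 9        | $0=0 $1=14 $2=10 $3=3 $4=6 $5=0 $6=5
PC=1  bne  $1, $4, L9        | $0=0 $1=14 $2=10 $3=3 $4=6 $5=0 $6=5  [TAKEN]
PC=2  or   $4, $3, $3        | $0=0 $1=14 $2=10 $3=3 $4=3 $5=0 $6=5
PC=9  addi  $5, $4, 15       | $0=0 $1=14 $2=10 $3=3 $4=3 $5=18 $6=5
PC=10 or   $2, $5, $4        | $0=0 $1=14 $2=19 $3=3 $4=3 $5=18 $6=5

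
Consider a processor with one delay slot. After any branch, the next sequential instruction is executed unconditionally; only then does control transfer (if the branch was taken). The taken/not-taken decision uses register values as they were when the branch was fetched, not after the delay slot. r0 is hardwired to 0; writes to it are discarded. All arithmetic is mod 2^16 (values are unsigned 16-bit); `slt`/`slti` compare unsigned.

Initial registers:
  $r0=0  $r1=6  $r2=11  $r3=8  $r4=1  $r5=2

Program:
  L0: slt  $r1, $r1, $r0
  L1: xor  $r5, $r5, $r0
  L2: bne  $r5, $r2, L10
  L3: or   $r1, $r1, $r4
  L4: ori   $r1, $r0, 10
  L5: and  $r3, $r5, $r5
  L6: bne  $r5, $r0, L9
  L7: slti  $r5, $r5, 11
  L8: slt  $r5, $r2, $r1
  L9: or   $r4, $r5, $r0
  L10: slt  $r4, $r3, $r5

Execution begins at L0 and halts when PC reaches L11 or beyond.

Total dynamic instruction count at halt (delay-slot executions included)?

PC=0  slt  $r1, $r1, $r0     | $r0=0 $r1=0 $r2=11 $r3=8 $r4=1 $r5=2
PC=1  xor  $r5, $r5, $r0     | $r0=0 $r1=0 $r2=11 $r3=8 $r4=1 $r5=2
PC=2  bne  $r5, $r2, L10     | $r0=0 $r1=0 $r2=11 $r3=8 $r4=1 $r5=2  [TAKEN]
PC=3  or   $r1, $r1, $r4     | $r0=0 $r1=1 $r2=11 $r3=8 $r4=1 $r5=2
PC=10 slt  $r4, $r3, $r5     | $r0=0 $r1=1 $r2=11 $r3=8 $r4=0 $r5=2

5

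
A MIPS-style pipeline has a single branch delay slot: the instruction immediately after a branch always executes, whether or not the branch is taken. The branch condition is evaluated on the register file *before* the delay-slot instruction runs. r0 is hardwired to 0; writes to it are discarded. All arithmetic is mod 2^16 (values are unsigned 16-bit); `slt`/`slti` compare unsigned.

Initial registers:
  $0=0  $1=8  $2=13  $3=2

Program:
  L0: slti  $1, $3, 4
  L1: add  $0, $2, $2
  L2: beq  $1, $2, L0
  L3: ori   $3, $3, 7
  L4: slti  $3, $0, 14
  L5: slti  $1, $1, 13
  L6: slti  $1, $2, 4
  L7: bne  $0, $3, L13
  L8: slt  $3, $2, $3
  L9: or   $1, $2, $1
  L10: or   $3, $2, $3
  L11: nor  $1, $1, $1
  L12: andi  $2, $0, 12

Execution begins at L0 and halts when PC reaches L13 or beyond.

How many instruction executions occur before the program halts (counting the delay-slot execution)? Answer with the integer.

9

PC=0  slti  $1, $3, 4        | $0=0 $1=1 $2=13 $3=2
PC=1  add  $0, $2, $2        | $0=0 $1=1 $2=13 $3=2
PC=2  beq  $1, $2, L0        | $0=0 $1=1 $2=13 $3=2  [not taken]
PC=3  ori   $3, $3, 7        | $0=0 $1=1 $2=13 $3=7
PC=4  slti  $3, $0, 14       | $0=0 $1=1 $2=13 $3=1
PC=5  slti  $1, $1, 13       | $0=0 $1=1 $2=13 $3=1
PC=6  slti  $1, $2, 4        | $0=0 $1=0 $2=13 $3=1
PC=7  bne  $0, $3, L13       | $0=0 $1=0 $2=13 $3=1  [TAKEN]
PC=8  slt  $3, $2, $3        | $0=0 $1=0 $2=13 $3=0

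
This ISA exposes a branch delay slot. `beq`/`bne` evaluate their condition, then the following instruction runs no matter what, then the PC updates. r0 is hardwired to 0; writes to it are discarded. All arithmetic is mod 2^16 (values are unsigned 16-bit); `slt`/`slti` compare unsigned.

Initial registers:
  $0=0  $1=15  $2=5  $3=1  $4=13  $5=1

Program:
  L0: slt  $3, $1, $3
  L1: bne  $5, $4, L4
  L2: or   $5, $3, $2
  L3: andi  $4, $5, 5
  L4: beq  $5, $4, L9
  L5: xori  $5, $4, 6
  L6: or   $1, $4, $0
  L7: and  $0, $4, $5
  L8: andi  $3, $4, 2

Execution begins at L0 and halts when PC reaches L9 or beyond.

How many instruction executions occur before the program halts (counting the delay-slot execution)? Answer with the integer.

[0] slt  $3, $1, $3  →  {$0:0, $1:15, $2:5, $3:0, $4:13, $5:1}
[1] bne  $5, $4, L4  →  {$0:0, $1:15, $2:5, $3:0, $4:13, $5:1}  ⟨branch taken⟩
[2] or   $5, $3, $2  →  {$0:0, $1:15, $2:5, $3:0, $4:13, $5:5}
[4] beq  $5, $4, L9  →  {$0:0, $1:15, $2:5, $3:0, $4:13, $5:5}  ⟨branch fallthrough⟩
[5] xori  $5, $4, 6  →  {$0:0, $1:15, $2:5, $3:0, $4:13, $5:11}
[6] or   $1, $4, $0  →  {$0:0, $1:13, $2:5, $3:0, $4:13, $5:11}
[7] and  $0, $4, $5  →  {$0:0, $1:13, $2:5, $3:0, $4:13, $5:11}
[8] andi  $3, $4, 2  →  {$0:0, $1:13, $2:5, $3:0, $4:13, $5:11}

8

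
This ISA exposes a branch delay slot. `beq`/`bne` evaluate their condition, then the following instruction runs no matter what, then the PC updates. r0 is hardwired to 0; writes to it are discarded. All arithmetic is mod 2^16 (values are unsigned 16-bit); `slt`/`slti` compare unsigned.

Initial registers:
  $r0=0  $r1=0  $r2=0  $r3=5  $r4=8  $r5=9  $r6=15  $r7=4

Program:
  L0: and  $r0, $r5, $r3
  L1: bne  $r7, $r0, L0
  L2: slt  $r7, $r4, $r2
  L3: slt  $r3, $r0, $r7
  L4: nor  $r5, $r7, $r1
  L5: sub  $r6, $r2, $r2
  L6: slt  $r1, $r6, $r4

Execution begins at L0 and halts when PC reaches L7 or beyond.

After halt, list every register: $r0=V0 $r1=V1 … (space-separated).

$r0=0 $r1=1 $r2=0 $r3=0 $r4=8 $r5=65535 $r6=0 $r7=0

[0] and  $r0, $r5, $r3  →  {$r0:0, $r1:0, $r2:0, $r3:5, $r4:8, $r5:9, $r6:15, $r7:4}
[1] bne  $r7, $r0, L0  →  {$r0:0, $r1:0, $r2:0, $r3:5, $r4:8, $r5:9, $r6:15, $r7:4}  ⟨branch taken⟩
[2] slt  $r7, $r4, $r2  →  {$r0:0, $r1:0, $r2:0, $r3:5, $r4:8, $r5:9, $r6:15, $r7:0}
[0] and  $r0, $r5, $r3  →  {$r0:0, $r1:0, $r2:0, $r3:5, $r4:8, $r5:9, $r6:15, $r7:0}
[1] bne  $r7, $r0, L0  →  {$r0:0, $r1:0, $r2:0, $r3:5, $r4:8, $r5:9, $r6:15, $r7:0}  ⟨branch fallthrough⟩
[2] slt  $r7, $r4, $r2  →  {$r0:0, $r1:0, $r2:0, $r3:5, $r4:8, $r5:9, $r6:15, $r7:0}
[3] slt  $r3, $r0, $r7  →  {$r0:0, $r1:0, $r2:0, $r3:0, $r4:8, $r5:9, $r6:15, $r7:0}
[4] nor  $r5, $r7, $r1  →  {$r0:0, $r1:0, $r2:0, $r3:0, $r4:8, $r5:65535, $r6:15, $r7:0}
[5] sub  $r6, $r2, $r2  →  {$r0:0, $r1:0, $r2:0, $r3:0, $r4:8, $r5:65535, $r6:0, $r7:0}
[6] slt  $r1, $r6, $r4  →  {$r0:0, $r1:1, $r2:0, $r3:0, $r4:8, $r5:65535, $r6:0, $r7:0}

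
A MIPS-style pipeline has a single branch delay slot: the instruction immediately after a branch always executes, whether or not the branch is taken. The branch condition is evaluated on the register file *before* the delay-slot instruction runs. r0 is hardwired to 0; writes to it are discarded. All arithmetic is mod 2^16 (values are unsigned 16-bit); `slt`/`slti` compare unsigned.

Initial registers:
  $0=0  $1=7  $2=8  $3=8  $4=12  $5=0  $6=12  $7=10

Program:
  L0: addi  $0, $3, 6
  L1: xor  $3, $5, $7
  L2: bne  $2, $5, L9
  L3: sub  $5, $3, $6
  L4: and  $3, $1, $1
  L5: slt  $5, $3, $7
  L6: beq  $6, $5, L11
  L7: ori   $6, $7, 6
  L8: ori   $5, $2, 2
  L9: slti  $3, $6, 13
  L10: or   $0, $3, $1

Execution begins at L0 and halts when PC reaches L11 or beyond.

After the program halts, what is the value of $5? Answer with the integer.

[0] addi  $0, $3, 6  →  {$0:0, $1:7, $2:8, $3:8, $4:12, $5:0, $6:12, $7:10}
[1] xor  $3, $5, $7  →  {$0:0, $1:7, $2:8, $3:10, $4:12, $5:0, $6:12, $7:10}
[2] bne  $2, $5, L9  →  {$0:0, $1:7, $2:8, $3:10, $4:12, $5:0, $6:12, $7:10}  ⟨branch taken⟩
[3] sub  $5, $3, $6  →  {$0:0, $1:7, $2:8, $3:10, $4:12, $5:65534, $6:12, $7:10}
[9] slti  $3, $6, 13  →  {$0:0, $1:7, $2:8, $3:1, $4:12, $5:65534, $6:12, $7:10}
[10] or   $0, $3, $1  →  {$0:0, $1:7, $2:8, $3:1, $4:12, $5:65534, $6:12, $7:10}

65534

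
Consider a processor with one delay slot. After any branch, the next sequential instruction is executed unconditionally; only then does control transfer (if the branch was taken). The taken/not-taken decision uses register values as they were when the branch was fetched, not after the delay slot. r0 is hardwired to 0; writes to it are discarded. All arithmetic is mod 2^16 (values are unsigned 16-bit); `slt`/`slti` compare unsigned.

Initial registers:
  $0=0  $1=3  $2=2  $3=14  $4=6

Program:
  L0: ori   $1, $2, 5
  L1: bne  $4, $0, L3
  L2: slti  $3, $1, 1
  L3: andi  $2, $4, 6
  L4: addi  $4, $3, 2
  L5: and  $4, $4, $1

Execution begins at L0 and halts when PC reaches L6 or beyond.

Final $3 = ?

PC=0  ori   $1, $2, 5        | $0=0 $1=7 $2=2 $3=14 $4=6
PC=1  bne  $4, $0, L3        | $0=0 $1=7 $2=2 $3=14 $4=6  [TAKEN]
PC=2  slti  $3, $1, 1        | $0=0 $1=7 $2=2 $3=0 $4=6
PC=3  andi  $2, $4, 6        | $0=0 $1=7 $2=6 $3=0 $4=6
PC=4  addi  $4, $3, 2        | $0=0 $1=7 $2=6 $3=0 $4=2
PC=5  and  $4, $4, $1        | $0=0 $1=7 $2=6 $3=0 $4=2

0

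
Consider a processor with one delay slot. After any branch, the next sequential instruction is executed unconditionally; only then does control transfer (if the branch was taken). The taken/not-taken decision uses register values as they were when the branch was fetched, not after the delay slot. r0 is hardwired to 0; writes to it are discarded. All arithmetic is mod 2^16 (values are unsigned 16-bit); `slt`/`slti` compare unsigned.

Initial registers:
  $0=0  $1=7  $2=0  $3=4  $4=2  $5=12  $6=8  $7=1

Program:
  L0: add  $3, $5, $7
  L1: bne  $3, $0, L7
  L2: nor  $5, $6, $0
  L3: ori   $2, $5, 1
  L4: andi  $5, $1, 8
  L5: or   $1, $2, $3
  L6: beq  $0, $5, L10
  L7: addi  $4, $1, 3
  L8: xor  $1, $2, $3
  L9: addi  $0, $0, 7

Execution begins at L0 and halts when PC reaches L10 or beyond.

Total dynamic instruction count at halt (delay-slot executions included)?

6

  step pc=0: add  $3, $5, $7  regs=(0,7,0,13,2,12,8,1)
  step pc=1: bne  $3, $0, L7  cond=T  regs=(0,7,0,13,2,12,8,1)
  step pc=2: nor  $5, $6, $0  regs=(0,7,0,13,2,65527,8,1)
  step pc=7: addi  $4, $1, 3  regs=(0,7,0,13,10,65527,8,1)
  step pc=8: xor  $1, $2, $3  regs=(0,13,0,13,10,65527,8,1)
  step pc=9: addi  $0, $0, 7  regs=(0,13,0,13,10,65527,8,1)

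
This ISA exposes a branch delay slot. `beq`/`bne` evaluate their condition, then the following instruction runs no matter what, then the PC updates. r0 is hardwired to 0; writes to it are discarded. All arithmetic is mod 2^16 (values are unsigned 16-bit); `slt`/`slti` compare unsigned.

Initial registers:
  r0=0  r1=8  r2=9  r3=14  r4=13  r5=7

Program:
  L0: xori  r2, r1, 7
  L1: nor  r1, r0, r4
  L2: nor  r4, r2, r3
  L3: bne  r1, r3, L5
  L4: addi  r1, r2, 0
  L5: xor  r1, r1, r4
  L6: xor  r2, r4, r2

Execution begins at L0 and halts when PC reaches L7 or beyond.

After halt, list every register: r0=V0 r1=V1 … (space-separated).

r0=0 r1=65535 r2=65535 r3=14 r4=65520 r5=7

  step pc=0: xori  r2, r1, 7  regs=(0,8,15,14,13,7)
  step pc=1: nor  r1, r0, r4  regs=(0,65522,15,14,13,7)
  step pc=2: nor  r4, r2, r3  regs=(0,65522,15,14,65520,7)
  step pc=3: bne  r1, r3, L5  cond=T  regs=(0,65522,15,14,65520,7)
  step pc=4: addi  r1, r2, 0  regs=(0,15,15,14,65520,7)
  step pc=5: xor  r1, r1, r4  regs=(0,65535,15,14,65520,7)
  step pc=6: xor  r2, r4, r2  regs=(0,65535,65535,14,65520,7)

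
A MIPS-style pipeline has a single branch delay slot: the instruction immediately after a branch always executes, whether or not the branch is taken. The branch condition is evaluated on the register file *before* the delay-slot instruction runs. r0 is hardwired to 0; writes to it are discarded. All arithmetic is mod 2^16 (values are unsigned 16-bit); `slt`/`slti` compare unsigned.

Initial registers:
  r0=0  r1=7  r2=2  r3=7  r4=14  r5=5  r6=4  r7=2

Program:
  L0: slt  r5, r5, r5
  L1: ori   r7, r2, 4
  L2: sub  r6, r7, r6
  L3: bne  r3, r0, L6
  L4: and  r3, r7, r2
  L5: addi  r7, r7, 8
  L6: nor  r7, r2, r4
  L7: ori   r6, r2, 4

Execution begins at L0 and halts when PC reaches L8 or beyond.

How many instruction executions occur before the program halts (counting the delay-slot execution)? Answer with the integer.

7

#0 slt  r5, r5, r5 ; 0/7/2/7/14/0/4/2
#1 ori   r7, r2, 4 ; 0/7/2/7/14/0/4/6
#2 sub  r6, r7, r6 ; 0/7/2/7/14/0/2/6
#3 bne  r3, r0, L6 ; 0/7/2/7/14/0/2/6 ; →target
#4 and  r3, r7, r2 ; 0/7/2/2/14/0/2/6
#6 nor  r7, r2, r4 ; 0/7/2/2/14/0/2/65521
#7 ori   r6, r2, 4 ; 0/7/2/2/14/0/6/65521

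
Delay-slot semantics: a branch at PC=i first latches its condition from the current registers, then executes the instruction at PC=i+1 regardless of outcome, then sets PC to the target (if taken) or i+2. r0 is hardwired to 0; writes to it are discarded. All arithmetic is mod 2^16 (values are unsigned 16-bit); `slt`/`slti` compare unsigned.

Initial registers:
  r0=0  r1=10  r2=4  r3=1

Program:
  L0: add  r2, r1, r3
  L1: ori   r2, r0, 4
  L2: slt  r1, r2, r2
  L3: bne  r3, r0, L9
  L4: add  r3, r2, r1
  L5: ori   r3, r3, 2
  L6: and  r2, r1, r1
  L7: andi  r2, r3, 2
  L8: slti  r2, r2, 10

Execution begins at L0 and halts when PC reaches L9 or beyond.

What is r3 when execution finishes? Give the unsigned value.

4

[0] add  r2, r1, r3  →  {r0:0, r1:10, r2:11, r3:1}
[1] ori   r2, r0, 4  →  {r0:0, r1:10, r2:4, r3:1}
[2] slt  r1, r2, r2  →  {r0:0, r1:0, r2:4, r3:1}
[3] bne  r3, r0, L9  →  {r0:0, r1:0, r2:4, r3:1}  ⟨branch taken⟩
[4] add  r3, r2, r1  →  {r0:0, r1:0, r2:4, r3:4}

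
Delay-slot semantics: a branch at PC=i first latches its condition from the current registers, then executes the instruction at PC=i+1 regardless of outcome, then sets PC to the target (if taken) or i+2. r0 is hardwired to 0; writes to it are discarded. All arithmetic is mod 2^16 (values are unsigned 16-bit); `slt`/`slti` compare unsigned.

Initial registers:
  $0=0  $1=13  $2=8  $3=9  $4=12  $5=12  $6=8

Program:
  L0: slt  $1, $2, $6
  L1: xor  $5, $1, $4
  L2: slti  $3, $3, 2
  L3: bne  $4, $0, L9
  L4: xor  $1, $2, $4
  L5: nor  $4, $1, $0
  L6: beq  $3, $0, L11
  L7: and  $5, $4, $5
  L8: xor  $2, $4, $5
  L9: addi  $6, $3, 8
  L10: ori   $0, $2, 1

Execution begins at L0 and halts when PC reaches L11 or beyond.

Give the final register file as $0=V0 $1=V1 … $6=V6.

[0] slt  $1, $2, $6  →  {$0:0, $1:0, $2:8, $3:9, $4:12, $5:12, $6:8}
[1] xor  $5, $1, $4  →  {$0:0, $1:0, $2:8, $3:9, $4:12, $5:12, $6:8}
[2] slti  $3, $3, 2  →  {$0:0, $1:0, $2:8, $3:0, $4:12, $5:12, $6:8}
[3] bne  $4, $0, L9  →  {$0:0, $1:0, $2:8, $3:0, $4:12, $5:12, $6:8}  ⟨branch taken⟩
[4] xor  $1, $2, $4  →  {$0:0, $1:4, $2:8, $3:0, $4:12, $5:12, $6:8}
[9] addi  $6, $3, 8  →  {$0:0, $1:4, $2:8, $3:0, $4:12, $5:12, $6:8}
[10] ori   $0, $2, 1  →  {$0:0, $1:4, $2:8, $3:0, $4:12, $5:12, $6:8}

$0=0 $1=4 $2=8 $3=0 $4=12 $5=12 $6=8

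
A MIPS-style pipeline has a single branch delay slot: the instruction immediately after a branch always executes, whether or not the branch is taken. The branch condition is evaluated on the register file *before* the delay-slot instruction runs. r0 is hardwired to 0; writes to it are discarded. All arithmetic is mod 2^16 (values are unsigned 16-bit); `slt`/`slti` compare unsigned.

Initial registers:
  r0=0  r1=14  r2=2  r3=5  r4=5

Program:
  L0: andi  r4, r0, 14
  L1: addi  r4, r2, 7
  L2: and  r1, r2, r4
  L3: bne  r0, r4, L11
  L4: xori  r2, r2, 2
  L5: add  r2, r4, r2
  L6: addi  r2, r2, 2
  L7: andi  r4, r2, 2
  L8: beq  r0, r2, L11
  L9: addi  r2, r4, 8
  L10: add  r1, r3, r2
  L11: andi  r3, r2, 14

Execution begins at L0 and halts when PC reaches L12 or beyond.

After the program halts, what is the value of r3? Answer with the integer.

0

[0] andi  r4, r0, 14  →  {r0:0, r1:14, r2:2, r3:5, r4:0}
[1] addi  r4, r2, 7  →  {r0:0, r1:14, r2:2, r3:5, r4:9}
[2] and  r1, r2, r4  →  {r0:0, r1:0, r2:2, r3:5, r4:9}
[3] bne  r0, r4, L11  →  {r0:0, r1:0, r2:2, r3:5, r4:9}  ⟨branch taken⟩
[4] xori  r2, r2, 2  →  {r0:0, r1:0, r2:0, r3:5, r4:9}
[11] andi  r3, r2, 14  →  {r0:0, r1:0, r2:0, r3:0, r4:9}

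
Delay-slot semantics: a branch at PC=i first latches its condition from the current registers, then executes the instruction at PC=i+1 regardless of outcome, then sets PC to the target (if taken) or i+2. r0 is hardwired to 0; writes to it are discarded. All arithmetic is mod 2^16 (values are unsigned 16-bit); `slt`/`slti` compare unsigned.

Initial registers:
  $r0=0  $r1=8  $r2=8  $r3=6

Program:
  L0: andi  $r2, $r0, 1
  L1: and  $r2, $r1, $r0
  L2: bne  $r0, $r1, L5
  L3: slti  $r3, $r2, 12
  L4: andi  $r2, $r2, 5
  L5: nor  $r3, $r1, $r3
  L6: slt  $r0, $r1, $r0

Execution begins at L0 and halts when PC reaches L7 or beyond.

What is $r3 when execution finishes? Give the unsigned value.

65526

[0] andi  $r2, $r0, 1  →  {$r0:0, $r1:8, $r2:0, $r3:6}
[1] and  $r2, $r1, $r0  →  {$r0:0, $r1:8, $r2:0, $r3:6}
[2] bne  $r0, $r1, L5  →  {$r0:0, $r1:8, $r2:0, $r3:6}  ⟨branch taken⟩
[3] slti  $r3, $r2, 12  →  {$r0:0, $r1:8, $r2:0, $r3:1}
[5] nor  $r3, $r1, $r3  →  {$r0:0, $r1:8, $r2:0, $r3:65526}
[6] slt  $r0, $r1, $r0  →  {$r0:0, $r1:8, $r2:0, $r3:65526}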